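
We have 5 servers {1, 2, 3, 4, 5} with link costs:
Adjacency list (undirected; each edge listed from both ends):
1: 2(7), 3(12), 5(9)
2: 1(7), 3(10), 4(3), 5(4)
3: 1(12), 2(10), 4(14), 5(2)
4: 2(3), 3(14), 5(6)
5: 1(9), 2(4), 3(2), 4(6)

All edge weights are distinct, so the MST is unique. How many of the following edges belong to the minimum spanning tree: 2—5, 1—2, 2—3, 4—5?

Kruskal: consider edges lightest-first.
3—5 (2): add. Components now {1} {2} {3,5} {4}
2—4 (3): add. Components now {1} {2,4} {3,5}
2—5 (4): add. Components now {1} {2,3,4,5}
4—5 (6): skip — 4 and 5 already connected.
1—2 (7): add. Components now {1,2,3,4,5}
MST edge set: {3—5, 2—4, 2—5, 1—2}.
Of the listed edges, {2—5, 1—2} are in the MST → 2.

2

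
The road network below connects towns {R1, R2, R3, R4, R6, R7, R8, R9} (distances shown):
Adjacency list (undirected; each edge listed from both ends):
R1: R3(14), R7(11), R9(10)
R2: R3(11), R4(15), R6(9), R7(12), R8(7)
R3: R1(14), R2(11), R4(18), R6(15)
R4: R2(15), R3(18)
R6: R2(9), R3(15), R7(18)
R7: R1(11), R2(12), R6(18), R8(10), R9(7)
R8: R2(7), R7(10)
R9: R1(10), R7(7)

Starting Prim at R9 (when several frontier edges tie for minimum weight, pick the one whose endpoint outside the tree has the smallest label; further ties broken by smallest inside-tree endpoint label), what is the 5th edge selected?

Prim, starting at R9.
Step 1: cheapest edge leaving the tree is R7 R9 (7); add R7.
Step 2: cheapest edge leaving the tree is R1 R9 (10); add R1.
Step 3: cheapest edge leaving the tree is R7 R8 (10); add R8.
Step 4: cheapest edge leaving the tree is R2 R8 (7); add R2.
Step 5: cheapest edge leaving the tree is R2 R6 (9); add R6.
Step 6: cheapest edge leaving the tree is R2 R3 (11); add R3.
Step 7: cheapest edge leaving the tree is R2 R4 (15); add R4.
The 5th edge added is R2 R6.

R2-R6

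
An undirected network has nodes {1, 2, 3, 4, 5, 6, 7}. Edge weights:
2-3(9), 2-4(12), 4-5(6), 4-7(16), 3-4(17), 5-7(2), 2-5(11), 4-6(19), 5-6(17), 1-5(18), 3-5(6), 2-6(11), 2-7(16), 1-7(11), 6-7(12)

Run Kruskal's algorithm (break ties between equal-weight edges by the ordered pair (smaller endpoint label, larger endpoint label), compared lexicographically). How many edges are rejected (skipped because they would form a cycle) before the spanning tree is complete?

1

Sort edges by weight, then run Kruskal:
5-7 (2): add — endpoints in different components.
3-5 (6): add — endpoints in different components.
4-5 (6): add — endpoints in different components.
2-3 (9): add — endpoints in different components.
1-7 (11): add — endpoints in different components.
2-5 (11): skip — 2 and 5 already connected.
2-6 (11): add — endpoints in different components.
Edges rejected before the tree was complete: 1.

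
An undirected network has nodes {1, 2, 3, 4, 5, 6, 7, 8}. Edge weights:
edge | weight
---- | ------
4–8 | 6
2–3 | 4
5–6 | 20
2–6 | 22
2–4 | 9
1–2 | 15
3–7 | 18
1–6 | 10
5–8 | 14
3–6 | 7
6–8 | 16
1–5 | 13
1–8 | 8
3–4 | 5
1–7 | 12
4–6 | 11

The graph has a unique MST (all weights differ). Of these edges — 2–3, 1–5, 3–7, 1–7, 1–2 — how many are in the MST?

3

Sort edges by weight, then run Kruskal:
2–3 (4): add — endpoints in different components.
3–4 (5): add — endpoints in different components.
4–8 (6): add — endpoints in different components.
3–6 (7): add — endpoints in different components.
1–8 (8): add — endpoints in different components.
2–4 (9): skip — 2 and 4 already connected.
1–6 (10): skip — 1 and 6 already connected.
4–6 (11): skip — 4 and 6 already connected.
1–7 (12): add — endpoints in different components.
1–5 (13): add — endpoints in different components.
MST edge set: {2–3, 3–4, 4–8, 3–6, 1–8, 1–7, 1–5}.
Of the listed edges, {2–3, 1–5, 1–7} are in the MST → 3.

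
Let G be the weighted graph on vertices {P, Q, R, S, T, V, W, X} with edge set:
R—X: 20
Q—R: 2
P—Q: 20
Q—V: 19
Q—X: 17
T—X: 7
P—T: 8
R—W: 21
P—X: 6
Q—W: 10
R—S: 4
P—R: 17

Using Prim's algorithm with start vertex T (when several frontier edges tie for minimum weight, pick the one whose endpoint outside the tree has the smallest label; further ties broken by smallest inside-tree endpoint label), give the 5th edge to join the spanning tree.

Grow the tree from T using Prim:
Step 1: frontier [T—X 7, P—T 8] → take T—X (7); add X.
Step 2: frontier [P—T 8, P—X 6, Q—X 17, R—X 20] → take P—X (6); add P.
Step 3: frontier [P—R 17, P—Q 20, Q—X 17, R—X 20] → take Q—X (17); add Q.
Step 4: frontier [P—R 17, Q—R 2, Q—W 10, Q—V 19, R—X 20] → take Q—R (2); add R.
Step 5: frontier [Q—W 10, Q—V 19, R—S 4, R—W 21] → take R—S (4); add S.
Step 6: frontier [Q—W 10, Q—V 19, R—W 21] → take Q—W (10); add W.
Step 7: frontier [Q—V 19] → take Q—V (19); add V.
The 5th edge added is R—S.

R-S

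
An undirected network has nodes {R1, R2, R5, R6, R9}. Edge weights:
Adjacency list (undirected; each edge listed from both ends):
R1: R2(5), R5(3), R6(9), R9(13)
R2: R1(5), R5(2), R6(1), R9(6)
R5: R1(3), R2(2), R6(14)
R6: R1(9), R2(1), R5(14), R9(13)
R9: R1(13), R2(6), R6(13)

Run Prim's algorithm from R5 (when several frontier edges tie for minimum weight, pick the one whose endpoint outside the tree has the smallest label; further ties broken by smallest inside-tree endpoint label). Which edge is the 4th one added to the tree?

R2-R9

Prim, starting at R5.
Step 1: cheapest edge leaving the tree is R2–R5 (2); add R2.
Step 2: cheapest edge leaving the tree is R2–R6 (1); add R6.
Step 3: cheapest edge leaving the tree is R1–R5 (3); add R1.
Step 4: cheapest edge leaving the tree is R2–R9 (6); add R9.
The 4th edge added is R2–R9.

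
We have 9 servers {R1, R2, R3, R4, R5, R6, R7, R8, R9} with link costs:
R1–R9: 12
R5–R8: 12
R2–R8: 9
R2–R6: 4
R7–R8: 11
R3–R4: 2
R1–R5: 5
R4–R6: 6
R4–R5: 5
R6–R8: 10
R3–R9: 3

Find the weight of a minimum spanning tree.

Kruskal's algorithm — process edges by increasing weight (ties by edge label):
R3–R4 (2): add — endpoints in different components.
R3–R9 (3): add — endpoints in different components.
R2–R6 (4): add — endpoints in different components.
R1–R5 (5): add — endpoints in different components.
R4–R5 (5): add — endpoints in different components.
R4–R6 (6): add — endpoints in different components.
R2–R8 (9): add — endpoints in different components.
R6–R8 (10): skip — R8 and R6 already connected.
R7–R8 (11): add — endpoints in different components.
MST edges: R3–R4, R3–R9, R2–R6, R1–R5, R4–R5, R4–R6, R2–R8, R7–R8; total weight 2+3+4+5+5+6+9+11 = 45.

45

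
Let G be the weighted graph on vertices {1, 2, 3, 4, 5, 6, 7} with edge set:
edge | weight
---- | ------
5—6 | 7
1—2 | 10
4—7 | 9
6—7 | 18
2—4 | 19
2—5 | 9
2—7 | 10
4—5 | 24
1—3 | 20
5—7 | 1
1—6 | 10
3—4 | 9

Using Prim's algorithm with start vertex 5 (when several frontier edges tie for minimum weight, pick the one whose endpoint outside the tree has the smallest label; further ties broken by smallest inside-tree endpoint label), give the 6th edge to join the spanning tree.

Prim, starting at 5.
Step 1: cheapest edge leaving the tree is 5—7 (1); add 7.
Step 2: cheapest edge leaving the tree is 5—6 (7); add 6.
Step 3: cheapest edge leaving the tree is 2—5 (9); add 2.
Step 4: cheapest edge leaving the tree is 4—7 (9); add 4.
Step 5: cheapest edge leaving the tree is 3—4 (9); add 3.
Step 6: cheapest edge leaving the tree is 1—2 (10); add 1.
The 6th edge added is 1—2.

1-2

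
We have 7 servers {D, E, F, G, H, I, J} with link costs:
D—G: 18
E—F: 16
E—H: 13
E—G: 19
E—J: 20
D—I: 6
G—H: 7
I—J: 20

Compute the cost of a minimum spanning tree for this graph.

Kruskal's algorithm — process edges by increasing weight (ties by edge label):
D—I (6): add — endpoints in different components.
G—H (7): add — endpoints in different components.
E—H (13): add — endpoints in different components.
E—F (16): add — endpoints in different components.
D—G (18): add — endpoints in different components.
E—G (19): skip — E and G already connected.
E—J (20): add — endpoints in different components.
MST edges: D—I, G—H, E—H, E—F, D—G, E—J; total weight 6+7+13+16+18+20 = 80.

80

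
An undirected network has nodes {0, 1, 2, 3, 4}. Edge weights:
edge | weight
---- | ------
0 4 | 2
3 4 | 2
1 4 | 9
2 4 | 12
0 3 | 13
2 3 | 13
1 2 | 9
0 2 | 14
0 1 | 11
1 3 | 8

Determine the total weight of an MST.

Sort edges by weight, then run Kruskal:
0 4 (2): add. Components now {0,4} {1} {2} {3}
3 4 (2): add. Components now {0,3,4} {1} {2}
1 3 (8): add. Components now {0,1,3,4} {2}
1 2 (9): add. Components now {0,1,2,3,4}
MST edges: 0 4, 3 4, 1 3, 1 2; total weight 2+2+8+9 = 21.

21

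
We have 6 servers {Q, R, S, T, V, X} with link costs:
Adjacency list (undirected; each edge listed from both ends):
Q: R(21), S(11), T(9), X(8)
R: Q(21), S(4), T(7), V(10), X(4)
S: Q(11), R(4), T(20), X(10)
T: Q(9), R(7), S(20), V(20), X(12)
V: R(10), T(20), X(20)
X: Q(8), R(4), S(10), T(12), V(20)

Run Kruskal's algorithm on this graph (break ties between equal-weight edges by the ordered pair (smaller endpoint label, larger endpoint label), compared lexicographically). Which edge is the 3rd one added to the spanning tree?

R-T

Sort edges by weight, then run Kruskal:
R–S (4): add. Components now {X} {T} {Q} {R,S} {V}
R–X (4): add. Components now {R,S,X} {T} {Q} {V}
R–T (7): add. Components now {R,S,T,X} {Q} {V}
Q–X (8): add. Components now {Q,R,S,T,X} {V}
Q–T (9): skip — T and Q already connected.
R–V (10): add. Components now {Q,R,S,T,V,X}
The 3rd edge added is R–T.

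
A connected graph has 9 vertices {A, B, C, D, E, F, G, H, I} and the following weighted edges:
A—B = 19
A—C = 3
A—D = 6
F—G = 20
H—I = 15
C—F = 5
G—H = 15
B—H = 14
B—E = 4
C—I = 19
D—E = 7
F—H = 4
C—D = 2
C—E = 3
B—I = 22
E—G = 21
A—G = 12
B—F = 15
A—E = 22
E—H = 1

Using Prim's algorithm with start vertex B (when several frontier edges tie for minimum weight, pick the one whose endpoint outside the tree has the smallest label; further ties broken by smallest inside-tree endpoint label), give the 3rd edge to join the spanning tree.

C-E

Prim, starting at B.
Step 1: cheapest edge leaving the tree is B—E (4); add E.
Step 2: cheapest edge leaving the tree is E—H (1); add H.
Step 3: cheapest edge leaving the tree is C—E (3); add C.
Step 4: cheapest edge leaving the tree is C—D (2); add D.
Step 5: cheapest edge leaving the tree is A—C (3); add A.
Step 6: cheapest edge leaving the tree is F—H (4); add F.
Step 7: cheapest edge leaving the tree is A—G (12); add G.
Step 8: cheapest edge leaving the tree is H—I (15); add I.
The 3rd edge added is C—E.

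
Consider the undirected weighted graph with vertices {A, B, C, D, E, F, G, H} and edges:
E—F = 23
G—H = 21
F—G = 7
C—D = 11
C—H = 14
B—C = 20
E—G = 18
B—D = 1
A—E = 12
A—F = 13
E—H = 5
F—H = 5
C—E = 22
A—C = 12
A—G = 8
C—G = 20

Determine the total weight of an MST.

Kruskal's algorithm — process edges by increasing weight (ties by edge label):
B—D (1): add — endpoints in different components.
E—H (5): add — endpoints in different components.
F—H (5): add — endpoints in different components.
F—G (7): add — endpoints in different components.
A—G (8): add — endpoints in different components.
C—D (11): add — endpoints in different components.
A—C (12): add — endpoints in different components.
MST edges: B—D, E—H, F—H, F—G, A—G, C—D, A—C; total weight 1+5+5+7+8+11+12 = 49.

49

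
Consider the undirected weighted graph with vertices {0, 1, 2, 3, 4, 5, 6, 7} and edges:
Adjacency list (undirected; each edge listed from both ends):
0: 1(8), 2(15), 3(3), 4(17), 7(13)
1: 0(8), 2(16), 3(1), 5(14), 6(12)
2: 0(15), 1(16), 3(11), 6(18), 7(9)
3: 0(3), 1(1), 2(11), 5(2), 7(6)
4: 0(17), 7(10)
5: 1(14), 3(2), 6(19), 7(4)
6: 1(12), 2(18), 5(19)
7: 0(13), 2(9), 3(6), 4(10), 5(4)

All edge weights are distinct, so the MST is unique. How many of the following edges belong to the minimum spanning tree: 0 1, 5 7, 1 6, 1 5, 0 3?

3

Kruskal: consider edges lightest-first.
1 3 (1): add — endpoints in different components.
3 5 (2): add — endpoints in different components.
0 3 (3): add — endpoints in different components.
5 7 (4): add — endpoints in different components.
3 7 (6): skip — 3 and 7 already connected.
0 1 (8): skip — 0 and 1 already connected.
2 7 (9): add — endpoints in different components.
4 7 (10): add — endpoints in different components.
2 3 (11): skip — 2 and 3 already connected.
1 6 (12): add — endpoints in different components.
MST edge set: {1 3, 3 5, 0 3, 5 7, 2 7, 4 7, 1 6}.
Of the listed edges, {5 7, 1 6, 0 3} are in the MST → 3.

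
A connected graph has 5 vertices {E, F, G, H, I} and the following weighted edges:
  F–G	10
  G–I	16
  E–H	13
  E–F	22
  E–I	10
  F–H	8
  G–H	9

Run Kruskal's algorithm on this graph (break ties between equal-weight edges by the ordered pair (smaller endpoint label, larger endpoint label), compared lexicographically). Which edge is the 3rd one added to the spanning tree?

E-I

Kruskal's algorithm — process edges by increasing weight (ties by edge label):
F–H (8): add — endpoints in different components.
G–H (9): add — endpoints in different components.
E–I (10): add — endpoints in different components.
F–G (10): skip — F and G already connected.
E–H (13): add — endpoints in different components.
The 3rd edge added is E–I.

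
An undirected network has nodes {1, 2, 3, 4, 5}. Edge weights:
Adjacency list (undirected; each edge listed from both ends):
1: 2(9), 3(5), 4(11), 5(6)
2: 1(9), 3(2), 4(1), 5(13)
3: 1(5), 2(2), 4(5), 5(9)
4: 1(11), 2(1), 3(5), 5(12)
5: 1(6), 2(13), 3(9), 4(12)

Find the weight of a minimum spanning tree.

Grow the tree from 1 using Prim:
Step 1: frontier [1—3 5, 1—5 6, 1—2 9, 1—4 11] → take 1—3 (5); add 3.
Step 2: frontier [1—5 6, 1—2 9, 1—4 11, 2—3 2, 3—4 5, 3—5 9] → take 2—3 (2); add 2.
Step 3: frontier [1—5 6, 1—4 11, 2—4 1, 2—5 13, 3—4 5, 3—5 9] → take 2—4 (1); add 4.
Step 4: frontier [1—5 6, 2—5 13, 3—5 9, 4—5 12] → take 1—5 (6); add 5.
MST edges: 1—3, 2—3, 2—4, 1—5; total weight 5+2+1+6 = 14.

14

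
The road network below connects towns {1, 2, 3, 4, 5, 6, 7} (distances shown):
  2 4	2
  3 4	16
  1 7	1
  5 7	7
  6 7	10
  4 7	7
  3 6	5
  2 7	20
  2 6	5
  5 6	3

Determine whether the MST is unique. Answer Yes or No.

No

Kruskal's algorithm — process edges by increasing weight (ties by edge label):
1 7 (1): add — endpoints in different components.
2 4 (2): add — endpoints in different components.
5 6 (3): add — endpoints in different components.
2 6 (5): add — endpoints in different components.
3 6 (5): add — endpoints in different components.
4 7 (7): add — endpoints in different components.
Non-tree edge 5 7 has weight 7, equal to the heaviest edge on its tree cycle — swapping gives another MST of the same weight. Not unique.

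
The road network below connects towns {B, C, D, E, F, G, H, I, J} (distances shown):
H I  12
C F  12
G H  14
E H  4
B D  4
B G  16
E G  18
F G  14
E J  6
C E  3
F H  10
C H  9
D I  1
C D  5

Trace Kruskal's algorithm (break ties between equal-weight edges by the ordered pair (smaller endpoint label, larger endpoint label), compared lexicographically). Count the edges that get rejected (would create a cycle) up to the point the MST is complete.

Kruskal's algorithm — process edges by increasing weight (ties by edge label):
D I (1): add — endpoints in different components.
C E (3): add — endpoints in different components.
B D (4): add — endpoints in different components.
E H (4): add — endpoints in different components.
C D (5): add — endpoints in different components.
E J (6): add — endpoints in different components.
C H (9): skip — C and H already connected.
F H (10): add — endpoints in different components.
C F (12): skip — C and F already connected.
H I (12): skip — H and I already connected.
F G (14): add — endpoints in different components.
Edges rejected before the tree was complete: 3.

3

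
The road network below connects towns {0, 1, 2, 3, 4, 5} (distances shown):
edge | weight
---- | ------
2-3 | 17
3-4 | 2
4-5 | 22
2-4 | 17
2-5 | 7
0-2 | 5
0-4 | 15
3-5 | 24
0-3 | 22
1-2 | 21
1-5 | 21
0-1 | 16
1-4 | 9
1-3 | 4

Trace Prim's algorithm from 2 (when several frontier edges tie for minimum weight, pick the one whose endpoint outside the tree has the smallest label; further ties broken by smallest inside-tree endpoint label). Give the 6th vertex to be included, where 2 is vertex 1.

Prim, starting at 2.
Step 1: frontier [0-2 5, 2-5 7, 2-3 17, 2-4 17, 1-2 21] → take 0-2 (5); add 0.
Step 2: frontier [0-4 15, 0-1 16, 0-3 22, 2-5 7, 2-3 17, 2-4 17, 1-2 21] → take 2-5 (7); add 5.
Step 3: frontier [0-4 15, 0-1 16, 0-3 22, 2-3 17, 2-4 17, 1-2 21, 1-5 21, 4-5 22, 3-5 24] → take 0-4 (15); add 4.
Step 4: frontier [0-1 16, 0-3 22, 2-3 17, 1-2 21, 3-4 2, 1-4 9, 1-5 21, 3-5 24] → take 3-4 (2); add 3.
Step 5: frontier [0-1 16, 1-2 21, 1-3 4, 1-4 9, 1-5 21] → take 1-3 (4); add 1.
Vertex order: 2, 0, 5, 4, 3, 1. The 6th vertex is 1.

1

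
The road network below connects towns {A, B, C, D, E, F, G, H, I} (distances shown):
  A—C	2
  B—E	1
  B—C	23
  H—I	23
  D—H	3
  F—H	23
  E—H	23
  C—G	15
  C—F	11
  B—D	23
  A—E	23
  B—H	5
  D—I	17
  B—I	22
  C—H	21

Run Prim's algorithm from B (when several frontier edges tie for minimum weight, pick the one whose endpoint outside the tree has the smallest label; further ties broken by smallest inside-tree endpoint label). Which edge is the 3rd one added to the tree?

D-H

Grow the tree from B using Prim:
Step 1: cheapest edge leaving the tree is B—E (1); add E.
Step 2: cheapest edge leaving the tree is B—H (5); add H.
Step 3: cheapest edge leaving the tree is D—H (3); add D.
Step 4: cheapest edge leaving the tree is D—I (17); add I.
Step 5: cheapest edge leaving the tree is C—H (21); add C.
Step 6: cheapest edge leaving the tree is A—C (2); add A.
Step 7: cheapest edge leaving the tree is C—F (11); add F.
Step 8: cheapest edge leaving the tree is C—G (15); add G.
The 3rd edge added is D—H.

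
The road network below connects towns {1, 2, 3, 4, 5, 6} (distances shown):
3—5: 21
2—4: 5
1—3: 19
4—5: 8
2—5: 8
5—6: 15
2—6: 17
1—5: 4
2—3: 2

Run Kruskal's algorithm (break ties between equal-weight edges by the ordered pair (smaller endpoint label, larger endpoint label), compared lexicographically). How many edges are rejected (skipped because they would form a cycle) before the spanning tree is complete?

Sort edges by weight, then run Kruskal:
2—3 (2): add. Components now {1} {2,3} {4} {5} {6}
1—5 (4): add. Components now {1,5} {2,3} {4} {6}
2—4 (5): add. Components now {1,5} {2,3,4} {6}
2—5 (8): add. Components now {1,2,3,4,5} {6}
4—5 (8): skip — 4 and 5 already connected.
5—6 (15): add. Components now {1,2,3,4,5,6}
Edges rejected before the tree was complete: 1.

1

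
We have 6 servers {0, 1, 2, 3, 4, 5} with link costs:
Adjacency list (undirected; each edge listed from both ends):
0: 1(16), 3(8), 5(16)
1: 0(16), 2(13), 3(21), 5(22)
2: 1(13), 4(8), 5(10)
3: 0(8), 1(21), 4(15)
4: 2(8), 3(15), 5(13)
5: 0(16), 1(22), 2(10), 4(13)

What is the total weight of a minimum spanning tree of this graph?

54

Grow the tree from 3 using Prim:
Step 1: frontier [0 3 8, 3 4 15, 1 3 21] → take 0 3 (8); add 0.
Step 2: frontier [0 1 16, 0 5 16, 3 4 15, 1 3 21] → take 3 4 (15); add 4.
Step 3: frontier [0 1 16, 0 5 16, 1 3 21, 2 4 8, 4 5 13] → take 2 4 (8); add 2.
Step 4: frontier [0 1 16, 0 5 16, 2 5 10, 1 2 13, 1 3 21, 4 5 13] → take 2 5 (10); add 5.
Step 5: frontier [0 1 16, 1 2 13, 1 3 21, 1 5 22] → take 1 2 (13); add 1.
MST edges: 0 3, 3 4, 2 4, 2 5, 1 2; total weight 8+15+8+10+13 = 54.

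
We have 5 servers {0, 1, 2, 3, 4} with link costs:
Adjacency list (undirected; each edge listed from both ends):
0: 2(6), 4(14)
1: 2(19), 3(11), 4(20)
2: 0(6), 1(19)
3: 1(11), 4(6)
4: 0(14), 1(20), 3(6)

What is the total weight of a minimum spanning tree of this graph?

Kruskal's algorithm — process edges by increasing weight (ties by edge label):
0-2 (6): add. Components now {0,2} {1} {3} {4}
3-4 (6): add. Components now {0,2} {1} {3,4}
1-3 (11): add. Components now {0,2} {1,3,4}
0-4 (14): add. Components now {0,1,2,3,4}
MST edges: 0-2, 3-4, 1-3, 0-4; total weight 6+6+11+14 = 37.

37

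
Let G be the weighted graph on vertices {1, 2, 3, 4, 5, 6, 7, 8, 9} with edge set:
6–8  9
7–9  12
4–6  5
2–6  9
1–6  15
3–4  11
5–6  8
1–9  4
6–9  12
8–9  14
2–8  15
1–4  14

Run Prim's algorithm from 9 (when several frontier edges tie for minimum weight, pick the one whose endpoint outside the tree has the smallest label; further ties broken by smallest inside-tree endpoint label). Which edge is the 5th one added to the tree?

Prim's algorithm from 9:
Step 1: cheapest edge leaving the tree is 1–9 (4); add 1.
Step 2: cheapest edge leaving the tree is 6–9 (12); add 6.
Step 3: cheapest edge leaving the tree is 4–6 (5); add 4.
Step 4: cheapest edge leaving the tree is 5–6 (8); add 5.
Step 5: cheapest edge leaving the tree is 2–6 (9); add 2.
Step 6: cheapest edge leaving the tree is 6–8 (9); add 8.
Step 7: cheapest edge leaving the tree is 3–4 (11); add 3.
Step 8: cheapest edge leaving the tree is 7–9 (12); add 7.
The 5th edge added is 2–6.

2-6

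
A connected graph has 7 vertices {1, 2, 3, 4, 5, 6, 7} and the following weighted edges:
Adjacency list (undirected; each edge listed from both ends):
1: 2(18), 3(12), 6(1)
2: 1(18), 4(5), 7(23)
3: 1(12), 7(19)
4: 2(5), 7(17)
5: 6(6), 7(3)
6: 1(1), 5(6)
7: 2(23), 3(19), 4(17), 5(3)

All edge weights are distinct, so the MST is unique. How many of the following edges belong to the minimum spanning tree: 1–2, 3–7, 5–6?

1

Kruskal's algorithm — process edges by increasing weight (ties by edge label):
1–6 (1): add. Components now {1,6} {2} {3} {4} {5} {7}
5–7 (3): add. Components now {1,6} {2} {3} {4} {5,7}
2–4 (5): add. Components now {1,6} {2,4} {3} {5,7}
5–6 (6): add. Components now {1,5,6,7} {2,4} {3}
1–3 (12): add. Components now {1,3,5,6,7} {2,4}
4–7 (17): add. Components now {1,2,3,4,5,6,7}
MST edge set: {1–6, 5–7, 2–4, 5–6, 1–3, 4–7}.
Of the listed edges, {5–6} are in the MST → 1.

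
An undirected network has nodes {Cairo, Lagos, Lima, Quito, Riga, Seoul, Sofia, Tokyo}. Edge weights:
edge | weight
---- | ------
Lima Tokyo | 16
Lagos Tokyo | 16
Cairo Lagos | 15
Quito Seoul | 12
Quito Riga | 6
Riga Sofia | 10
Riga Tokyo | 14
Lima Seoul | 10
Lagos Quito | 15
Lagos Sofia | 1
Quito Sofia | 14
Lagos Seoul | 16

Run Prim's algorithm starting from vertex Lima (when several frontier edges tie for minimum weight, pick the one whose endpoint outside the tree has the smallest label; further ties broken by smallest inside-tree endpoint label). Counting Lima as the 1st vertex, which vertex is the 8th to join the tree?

Cairo

Prim's algorithm from Lima:
Step 1: frontier [Lima Seoul 10, Lima Tokyo 16] → take Lima Seoul (10); add Seoul.
Step 2: frontier [Lima Tokyo 16, Quito Seoul 12, Lagos Seoul 16] → take Quito Seoul (12); add Quito.
Step 3: frontier [Lima Tokyo 16, Quito Riga 6, Quito Sofia 14, Lagos Quito 15, Lagos Seoul 16] → take Quito Riga (6); add Riga.
Step 4: frontier [Lima Tokyo 16, Quito Sofia 14, Lagos Quito 15, Riga Sofia 10, Riga Tokyo 14, Lagos Seoul 16] → take Riga Sofia (10); add Sofia.
Step 5: frontier [Lima Tokyo 16, Lagos Quito 15, Riga Tokyo 14, Lagos Seoul 16, Lagos Sofia 1] → take Lagos Sofia (1); add Lagos.
Step 6: frontier [Cairo Lagos 15, Lagos Tokyo 16, Lima Tokyo 16, Riga Tokyo 14] → take Riga Tokyo (14); add Tokyo.
Step 7: frontier [Cairo Lagos 15] → take Cairo Lagos (15); add Cairo.
Vertex order: Lima, Seoul, Quito, Riga, Sofia, Lagos, Tokyo, Cairo. The 8th vertex is Cairo.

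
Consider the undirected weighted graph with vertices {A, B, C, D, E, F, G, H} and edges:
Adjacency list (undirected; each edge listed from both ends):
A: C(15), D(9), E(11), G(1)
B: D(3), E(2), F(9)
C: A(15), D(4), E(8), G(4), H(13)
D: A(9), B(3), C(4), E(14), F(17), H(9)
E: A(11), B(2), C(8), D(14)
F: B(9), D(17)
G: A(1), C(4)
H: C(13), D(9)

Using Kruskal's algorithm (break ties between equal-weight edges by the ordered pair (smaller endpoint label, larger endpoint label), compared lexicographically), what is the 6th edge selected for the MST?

B-F

Sort edges by weight, then run Kruskal:
A G (1): add — endpoints in different components.
B E (2): add — endpoints in different components.
B D (3): add — endpoints in different components.
C D (4): add — endpoints in different components.
C G (4): add — endpoints in different components.
C E (8): skip — C and E already connected.
A D (9): skip — A and D already connected.
B F (9): add — endpoints in different components.
D H (9): add — endpoints in different components.
The 6th edge added is B F.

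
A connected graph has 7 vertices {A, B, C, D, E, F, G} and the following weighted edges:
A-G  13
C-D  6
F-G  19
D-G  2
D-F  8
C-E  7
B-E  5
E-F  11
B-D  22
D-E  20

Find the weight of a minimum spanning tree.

Kruskal: consider edges lightest-first.
D-G (2): add — endpoints in different components.
B-E (5): add — endpoints in different components.
C-D (6): add — endpoints in different components.
C-E (7): add — endpoints in different components.
D-F (8): add — endpoints in different components.
E-F (11): skip — E and F already connected.
A-G (13): add — endpoints in different components.
MST edges: D-G, B-E, C-D, C-E, D-F, A-G; total weight 2+5+6+7+8+13 = 41.

41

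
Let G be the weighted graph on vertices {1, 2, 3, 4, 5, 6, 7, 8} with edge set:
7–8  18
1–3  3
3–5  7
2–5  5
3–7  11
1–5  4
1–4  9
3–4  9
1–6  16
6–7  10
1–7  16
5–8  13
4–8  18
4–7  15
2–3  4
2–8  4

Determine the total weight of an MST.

45

Prim's algorithm from 1:
Step 1: cheapest edge leaving the tree is 1–3 (3); add 3.
Step 2: cheapest edge leaving the tree is 2–3 (4); add 2.
Step 3: cheapest edge leaving the tree is 1–5 (4); add 5.
Step 4: cheapest edge leaving the tree is 2–8 (4); add 8.
Step 5: cheapest edge leaving the tree is 1–4 (9); add 4.
Step 6: cheapest edge leaving the tree is 3–7 (11); add 7.
Step 7: cheapest edge leaving the tree is 6–7 (10); add 6.
MST edges: 1–3, 2–3, 1–5, 2–8, 1–4, 3–7, 6–7; total weight 3+4+4+4+9+11+10 = 45.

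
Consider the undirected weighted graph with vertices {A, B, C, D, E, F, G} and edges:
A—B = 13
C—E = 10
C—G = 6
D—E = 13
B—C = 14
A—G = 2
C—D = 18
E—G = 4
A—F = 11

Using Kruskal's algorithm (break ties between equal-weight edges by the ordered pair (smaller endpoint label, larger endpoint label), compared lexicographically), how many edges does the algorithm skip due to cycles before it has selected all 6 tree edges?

Kruskal's algorithm — process edges by increasing weight (ties by edge label):
A—G (2): add. Components now {A,G} {B} {C} {D} {E} {F}
E—G (4): add. Components now {A,E,G} {B} {C} {D} {F}
C—G (6): add. Components now {A,C,E,G} {B} {D} {F}
C—E (10): skip — C and E already connected.
A—F (11): add. Components now {A,C,E,F,G} {B} {D}
A—B (13): add. Components now {A,B,C,E,F,G} {D}
D—E (13): add. Components now {A,B,C,D,E,F,G}
Edges rejected before the tree was complete: 1.

1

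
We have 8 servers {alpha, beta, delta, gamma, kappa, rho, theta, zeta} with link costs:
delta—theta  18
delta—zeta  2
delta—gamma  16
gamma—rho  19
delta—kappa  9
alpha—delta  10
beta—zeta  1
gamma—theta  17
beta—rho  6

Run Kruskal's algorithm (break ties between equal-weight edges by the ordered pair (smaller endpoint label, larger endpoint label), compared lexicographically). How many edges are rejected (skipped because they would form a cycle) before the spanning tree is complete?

Sort edges by weight, then run Kruskal:
beta—zeta (1): add — endpoints in different components.
delta—zeta (2): add — endpoints in different components.
beta—rho (6): add — endpoints in different components.
delta—kappa (9): add — endpoints in different components.
alpha—delta (10): add — endpoints in different components.
delta—gamma (16): add — endpoints in different components.
gamma—theta (17): add — endpoints in different components.
Edges rejected before the tree was complete: 0.

0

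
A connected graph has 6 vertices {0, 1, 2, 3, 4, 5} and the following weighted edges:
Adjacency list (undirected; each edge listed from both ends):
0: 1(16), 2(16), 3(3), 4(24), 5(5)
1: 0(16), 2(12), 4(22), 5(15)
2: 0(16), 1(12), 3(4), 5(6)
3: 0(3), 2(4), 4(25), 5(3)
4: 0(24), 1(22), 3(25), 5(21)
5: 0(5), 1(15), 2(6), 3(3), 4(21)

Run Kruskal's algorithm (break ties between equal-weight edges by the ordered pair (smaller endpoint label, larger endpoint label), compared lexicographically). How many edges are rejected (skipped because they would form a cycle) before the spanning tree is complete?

Kruskal's algorithm — process edges by increasing weight (ties by edge label):
0-3 (3): add — endpoints in different components.
3-5 (3): add — endpoints in different components.
2-3 (4): add — endpoints in different components.
0-5 (5): skip — 0 and 5 already connected.
2-5 (6): skip — 2 and 5 already connected.
1-2 (12): add — endpoints in different components.
1-5 (15): skip — 1 and 5 already connected.
0-1 (16): skip — 0 and 1 already connected.
0-2 (16): skip — 0 and 2 already connected.
4-5 (21): add — endpoints in different components.
Edges rejected before the tree was complete: 5.

5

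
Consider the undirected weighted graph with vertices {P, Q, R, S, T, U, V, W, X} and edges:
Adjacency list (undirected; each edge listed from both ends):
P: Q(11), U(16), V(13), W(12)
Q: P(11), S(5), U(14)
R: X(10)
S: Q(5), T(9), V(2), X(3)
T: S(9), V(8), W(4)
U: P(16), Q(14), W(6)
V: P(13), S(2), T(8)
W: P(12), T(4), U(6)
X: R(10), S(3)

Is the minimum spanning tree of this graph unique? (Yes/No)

Yes

Kruskal's algorithm — process edges by increasing weight (ties by edge label):
S-V (2): add — endpoints in different components.
S-X (3): add — endpoints in different components.
T-W (4): add — endpoints in different components.
Q-S (5): add — endpoints in different components.
U-W (6): add — endpoints in different components.
T-V (8): add — endpoints in different components.
S-T (9): skip — T and S already connected.
R-X (10): add — endpoints in different components.
P-Q (11): add — endpoints in different components.
Every non-tree edge has weight strictly greater than the heaviest edge on the tree path between its endpoints, so the MST is unique.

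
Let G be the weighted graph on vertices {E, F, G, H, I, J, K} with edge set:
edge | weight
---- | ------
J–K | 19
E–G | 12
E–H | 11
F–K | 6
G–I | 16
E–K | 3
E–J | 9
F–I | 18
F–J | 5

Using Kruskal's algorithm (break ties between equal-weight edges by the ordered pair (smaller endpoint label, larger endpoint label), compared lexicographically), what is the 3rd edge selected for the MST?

Sort edges by weight, then run Kruskal:
E–K (3): add. Components now {E,K} {F} {G} {H} {I} {J}
F–J (5): add. Components now {E,K} {F,J} {G} {H} {I}
F–K (6): add. Components now {E,F,J,K} {G} {H} {I}
E–J (9): skip — E and J already connected.
E–H (11): add. Components now {E,F,H,J,K} {G} {I}
E–G (12): add. Components now {E,F,G,H,J,K} {I}
G–I (16): add. Components now {E,F,G,H,I,J,K}
The 3rd edge added is F–K.

F-K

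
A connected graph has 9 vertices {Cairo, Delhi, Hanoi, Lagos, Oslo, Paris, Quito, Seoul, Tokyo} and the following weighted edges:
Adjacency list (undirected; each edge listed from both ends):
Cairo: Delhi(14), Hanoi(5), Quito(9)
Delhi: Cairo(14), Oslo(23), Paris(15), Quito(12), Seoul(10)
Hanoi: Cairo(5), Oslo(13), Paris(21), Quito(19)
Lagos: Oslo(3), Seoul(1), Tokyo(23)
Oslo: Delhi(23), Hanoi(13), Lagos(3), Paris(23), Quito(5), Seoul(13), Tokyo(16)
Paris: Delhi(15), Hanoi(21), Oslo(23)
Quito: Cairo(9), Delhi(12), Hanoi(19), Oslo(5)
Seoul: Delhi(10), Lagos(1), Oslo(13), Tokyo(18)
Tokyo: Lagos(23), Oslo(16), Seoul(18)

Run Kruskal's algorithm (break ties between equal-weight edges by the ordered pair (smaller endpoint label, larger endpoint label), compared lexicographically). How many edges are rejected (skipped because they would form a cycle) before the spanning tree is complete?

Kruskal's algorithm — process edges by increasing weight (ties by edge label):
Lagos—Seoul (1): add — endpoints in different components.
Lagos—Oslo (3): add — endpoints in different components.
Cairo—Hanoi (5): add — endpoints in different components.
Oslo—Quito (5): add — endpoints in different components.
Cairo—Quito (9): add — endpoints in different components.
Delhi—Seoul (10): add — endpoints in different components.
Delhi—Quito (12): skip — Quito and Delhi already connected.
Hanoi—Oslo (13): skip — Hanoi and Oslo already connected.
Oslo—Seoul (13): skip — Oslo and Seoul already connected.
Cairo—Delhi (14): skip — Delhi and Cairo already connected.
Delhi—Paris (15): add — endpoints in different components.
Oslo—Tokyo (16): add — endpoints in different components.
Edges rejected before the tree was complete: 4.

4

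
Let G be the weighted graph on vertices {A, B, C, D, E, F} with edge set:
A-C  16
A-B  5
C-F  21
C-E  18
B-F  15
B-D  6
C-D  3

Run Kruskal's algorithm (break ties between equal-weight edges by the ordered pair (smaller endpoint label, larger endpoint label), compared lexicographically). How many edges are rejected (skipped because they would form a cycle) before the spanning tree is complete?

Kruskal's algorithm — process edges by increasing weight (ties by edge label):
C-D (3): add. Components now {A} {B} {C,D} {E} {F}
A-B (5): add. Components now {A,B} {C,D} {E} {F}
B-D (6): add. Components now {A,B,C,D} {E} {F}
B-F (15): add. Components now {A,B,C,D,F} {E}
A-C (16): skip — A and C already connected.
C-E (18): add. Components now {A,B,C,D,E,F}
Edges rejected before the tree was complete: 1.

1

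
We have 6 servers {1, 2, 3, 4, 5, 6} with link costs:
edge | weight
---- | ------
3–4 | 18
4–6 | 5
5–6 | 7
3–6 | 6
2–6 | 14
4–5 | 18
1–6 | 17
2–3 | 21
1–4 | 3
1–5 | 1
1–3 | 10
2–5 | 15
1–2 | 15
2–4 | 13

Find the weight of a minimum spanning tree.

28

Prim's algorithm from 6:
Step 1: frontier [4–6 5, 3–6 6, 5–6 7, 2–6 14, 1–6 17] → take 4–6 (5); add 4.
Step 2: frontier [1–4 3, 2–4 13, 3–4 18, 4–5 18, 3–6 6, 5–6 7, 2–6 14, 1–6 17] → take 1–4 (3); add 1.
Step 3: frontier [1–5 1, 1–3 10, 1–2 15, 2–4 13, 3–4 18, 4–5 18, 3–6 6, 5–6 7, 2–6 14] → take 1–5 (1); add 5.
Step 4: frontier [1–3 10, 1–2 15, 2–4 13, 3–4 18, 2–5 15, 3–6 6, 2–6 14] → take 3–6 (6); add 3.
Step 5: frontier [1–2 15, 2–3 21, 2–4 13, 2–5 15, 2–6 14] → take 2–4 (13); add 2.
MST edges: 4–6, 1–4, 1–5, 3–6, 2–4; total weight 5+3+1+6+13 = 28.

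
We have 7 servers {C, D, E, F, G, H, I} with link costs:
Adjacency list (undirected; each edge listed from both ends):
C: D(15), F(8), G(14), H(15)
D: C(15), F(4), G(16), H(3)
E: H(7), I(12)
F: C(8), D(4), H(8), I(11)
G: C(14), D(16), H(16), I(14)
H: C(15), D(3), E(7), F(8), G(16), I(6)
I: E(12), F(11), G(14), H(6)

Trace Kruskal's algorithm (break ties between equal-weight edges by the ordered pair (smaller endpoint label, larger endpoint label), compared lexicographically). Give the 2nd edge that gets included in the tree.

D-F

Sort edges by weight, then run Kruskal:
D–H (3): add — endpoints in different components.
D–F (4): add — endpoints in different components.
H–I (6): add — endpoints in different components.
E–H (7): add — endpoints in different components.
C–F (8): add — endpoints in different components.
F–H (8): skip — F and H already connected.
F–I (11): skip — F and I already connected.
E–I (12): skip — E and I already connected.
C–G (14): add — endpoints in different components.
The 2nd edge added is D–F.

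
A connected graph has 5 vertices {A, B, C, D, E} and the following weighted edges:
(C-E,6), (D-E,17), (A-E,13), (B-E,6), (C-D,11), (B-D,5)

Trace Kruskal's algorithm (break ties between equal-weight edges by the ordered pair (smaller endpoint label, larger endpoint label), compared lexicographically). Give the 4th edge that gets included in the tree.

A-E

Kruskal's algorithm — process edges by increasing weight (ties by edge label):
B-D (5): add. Components now {A} {B,D} {C} {E}
B-E (6): add. Components now {A} {B,D,E} {C}
C-E (6): add. Components now {A} {B,C,D,E}
C-D (11): skip — C and D already connected.
A-E (13): add. Components now {A,B,C,D,E}
The 4th edge added is A-E.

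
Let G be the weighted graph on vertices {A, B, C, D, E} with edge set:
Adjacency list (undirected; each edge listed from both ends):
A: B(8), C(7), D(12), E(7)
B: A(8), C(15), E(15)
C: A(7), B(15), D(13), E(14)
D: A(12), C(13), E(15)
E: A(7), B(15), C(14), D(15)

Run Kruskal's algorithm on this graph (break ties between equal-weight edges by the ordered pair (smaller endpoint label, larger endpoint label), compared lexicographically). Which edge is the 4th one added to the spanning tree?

Kruskal: consider edges lightest-first.
A–C (7): add — endpoints in different components.
A–E (7): add — endpoints in different components.
A–B (8): add — endpoints in different components.
A–D (12): add — endpoints in different components.
The 4th edge added is A–D.

A-D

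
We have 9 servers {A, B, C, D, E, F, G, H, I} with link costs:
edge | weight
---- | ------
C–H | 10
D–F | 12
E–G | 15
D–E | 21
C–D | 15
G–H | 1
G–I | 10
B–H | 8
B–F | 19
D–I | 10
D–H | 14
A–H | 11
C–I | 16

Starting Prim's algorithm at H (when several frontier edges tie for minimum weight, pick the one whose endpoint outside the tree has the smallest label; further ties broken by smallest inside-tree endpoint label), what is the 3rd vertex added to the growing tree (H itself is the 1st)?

B

Prim, starting at H.
Step 1: cheapest edge leaving the tree is G–H (1); add G.
Step 2: cheapest edge leaving the tree is B–H (8); add B.
Step 3: cheapest edge leaving the tree is C–H (10); add C.
Step 4: cheapest edge leaving the tree is G–I (10); add I.
Step 5: cheapest edge leaving the tree is D–I (10); add D.
Step 6: cheapest edge leaving the tree is A–H (11); add A.
Step 7: cheapest edge leaving the tree is D–F (12); add F.
Step 8: cheapest edge leaving the tree is E–G (15); add E.
Vertex order: H, G, B, C, I, D, A, F, E. The 3rd vertex is B.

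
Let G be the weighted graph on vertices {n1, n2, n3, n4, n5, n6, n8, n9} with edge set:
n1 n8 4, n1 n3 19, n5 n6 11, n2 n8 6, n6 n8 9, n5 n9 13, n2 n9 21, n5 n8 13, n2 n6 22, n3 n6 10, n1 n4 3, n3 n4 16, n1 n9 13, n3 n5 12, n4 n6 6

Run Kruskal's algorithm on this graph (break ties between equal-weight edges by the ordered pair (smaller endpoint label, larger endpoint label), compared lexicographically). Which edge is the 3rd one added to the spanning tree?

Sort edges by weight, then run Kruskal:
n1 n4 (3): add — endpoints in different components.
n1 n8 (4): add — endpoints in different components.
n2 n8 (6): add — endpoints in different components.
n4 n6 (6): add — endpoints in different components.
n6 n8 (9): skip — n8 and n6 already connected.
n3 n6 (10): add — endpoints in different components.
n5 n6 (11): add — endpoints in different components.
n3 n5 (12): skip — n3 and n5 already connected.
n1 n9 (13): add — endpoints in different components.
The 3rd edge added is n2 n8.

n2-n8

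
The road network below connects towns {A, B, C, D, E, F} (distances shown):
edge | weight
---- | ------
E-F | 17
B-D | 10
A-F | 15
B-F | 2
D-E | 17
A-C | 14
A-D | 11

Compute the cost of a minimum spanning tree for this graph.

54

Prim's algorithm from C:
Step 1: frontier [A-C 14] → take A-C (14); add A.
Step 2: frontier [A-D 11, A-F 15] → take A-D (11); add D.
Step 3: frontier [A-F 15, B-D 10, D-E 17] → take B-D (10); add B.
Step 4: frontier [A-F 15, B-F 2, D-E 17] → take B-F (2); add F.
Step 5: frontier [D-E 17, E-F 17] → take D-E (17); add E.
MST edges: A-C, A-D, B-D, B-F, D-E; total weight 14+11+10+2+17 = 54.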